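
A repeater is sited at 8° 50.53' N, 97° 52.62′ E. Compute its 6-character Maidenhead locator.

Offset from 180°W / 90°S: lon 277.8770°, lat 98.8422°.
Field (20°×10°, letters A–R): 277.8770/20 → 13 → N, 98.8422/10 → 9 → J; chars NJ.
Square (2°×1°, digits 0–9): 17.8770/2 → 8, 8.8422/1 → 8; chars 88.
Subsquare (5′×2.5′, letters a–x): 1.8770/0.0833333 → 22 → w, 0.8422/0.0416667 → 20 → u; chars wu.

NJ88wu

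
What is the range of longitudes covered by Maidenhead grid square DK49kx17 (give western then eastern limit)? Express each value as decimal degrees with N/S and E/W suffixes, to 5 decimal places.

111.15833° W, 111.15000° W

Field D=3, K=10: +3·20° lon, +10·10° lat → SW at lon -120°, lat 10°.
Square 4, 9: +4·2° lon, +9·1° lat → SW at lon -112°, lat 19°.
Subsquare k=10, x=23: +10·0.0833333° lon, +23·0.0416667° lat → SW at lon -111.167°, lat 19.9583°.
Extended square 1, 7: +1·0.00833333° lon, +7·0.00416667° lat → SW at lon -111.158°, lat 19.9875°.
Cell spans 0.00833333° lon × 0.00416667° lat.
west 111.15833° W, east 111.15000° W.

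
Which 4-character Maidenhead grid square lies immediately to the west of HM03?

GM93

Longitude square 0; −1 → -1, wraps to 9, carry into field.
Longitude field H = 7; −1 → 6 = G.
The latitude characters are unchanged.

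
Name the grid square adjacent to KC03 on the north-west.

JC94

Longitude square 0; −1 → -1, wraps to 9, carry into field.
Longitude field K = 10; −1 → 9 = J.
Latitude square 3; +1 → 4.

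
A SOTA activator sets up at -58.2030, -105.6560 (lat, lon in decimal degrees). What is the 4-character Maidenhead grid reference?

DD71

Offset from 180°W / 90°S: lon 74.34°, lat 31.80°.
Field (20°×10°, letters A–R): 74.34/20 → 3 → D, 31.80/10 → 3 → D; chars DD.
Square (2°×1°, digits 0–9): 14.34/2 → 7, 1.80/1 → 1; chars 71.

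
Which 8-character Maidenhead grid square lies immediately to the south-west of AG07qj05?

Longitude extended square 0; −1 → -1, wraps to 9, carry into subsquare.
Longitude subsquare q = 16; −1 → 15 = p.
Latitude extended square 5; −1 → 4.

AG07pj94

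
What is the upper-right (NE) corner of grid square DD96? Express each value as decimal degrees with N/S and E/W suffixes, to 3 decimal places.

53.000° S, 100.000° W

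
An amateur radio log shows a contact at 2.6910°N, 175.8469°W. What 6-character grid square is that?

AJ22bq

Shift to the Maidenhead origin (180°W, 90°S): lon 4.1531, lat 92.6910.
Field: 4.1531/20 → 0 → A, 92.6910/10 → 9 → J; chars AJ.
Square: 4.1531/2 → 2, 2.6910/1 → 2; chars 22.
Subsquare: 0.1531/0.0833333 → 1 → b, 0.6910/0.0416667 → 16 → q; chars bq.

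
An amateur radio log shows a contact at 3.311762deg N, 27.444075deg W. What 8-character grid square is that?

HJ63gh64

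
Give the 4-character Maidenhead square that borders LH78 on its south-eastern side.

Longitude square 7; +1 → 8.
Latitude square 8; −1 → 7.

LH87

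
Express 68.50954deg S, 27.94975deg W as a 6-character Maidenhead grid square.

Shift to the Maidenhead origin (180°W, 90°S): lon 152.0503, lat 21.4905.
Field (20°×10°, letters A–R): 152.0503/20 → 7 → H, 21.4905/10 → 2 → C; chars HC.
Square (2°×1°, digits 0–9): 12.0503/2 → 6, 1.4905/1 → 1; chars 61.
Subsquare (5′×2.5′, letters a–x): 0.0503/0.0833333 → 0 → a, 0.4905/0.0416667 → 11 → l; chars al.

HC61al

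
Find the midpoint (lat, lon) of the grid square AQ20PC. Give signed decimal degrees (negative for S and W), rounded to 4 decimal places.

Field A=0, Q=16: +0·20° lon, +16·10° lat → SW at lon -180°, lat 70°.
Square 2, 0: +2·2° lon, +0·1° lat → SW at lon -176°, lat 70°.
Subsquare p=15, c=2: +15·0.0833333° lon, +2·0.0416667° lat → SW at lon -174.75°, lat 70.0833°.
Cell spans 0.0833333° lon × 0.0416667° lat. Centre is SW corner plus half of each.
latitude 70.1042, longitude -174.7083.

70.1042, -174.7083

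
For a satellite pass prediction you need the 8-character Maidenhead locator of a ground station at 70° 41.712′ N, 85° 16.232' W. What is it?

EQ70iq76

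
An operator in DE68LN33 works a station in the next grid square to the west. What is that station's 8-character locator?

Longitude extended square 3; −1 → 2.
The latitude characters are unchanged.

DE68ln23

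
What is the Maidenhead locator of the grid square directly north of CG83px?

CG84pa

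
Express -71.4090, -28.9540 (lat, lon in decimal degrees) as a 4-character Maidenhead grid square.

HB58

Shift to the Maidenhead origin (180°W, 90°S): lon 151.05, lat 18.59.
Field: 151.05/20 → 7 → H, 18.59/10 → 1 → B; chars HB.
Square: 11.05/2 → 5, 8.59/1 → 8; chars 58.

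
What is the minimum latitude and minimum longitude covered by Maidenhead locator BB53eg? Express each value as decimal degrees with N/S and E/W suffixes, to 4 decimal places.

76.7500° S, 149.6667° W

Field B=1, B=1: +1·20° lon, +1·10° lat → SW at lon -160°, lat -80°.
Square 5, 3: +5·2° lon, +3·1° lat → SW at lon -150°, lat -77°.
Subsquare e=4, g=6: +4·0.0833333° lon, +6·0.0416667° lat → SW at lon -149.667°, lat -76.75°.
latitude 76.7500° S, longitude 149.6667° W.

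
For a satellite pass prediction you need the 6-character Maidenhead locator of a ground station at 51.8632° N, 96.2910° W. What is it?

Offset from 180°W / 90°S: lon 83.7090°, lat 141.8632°.
Field: lon ⌊83.7090/20⌋ = 4 → E; lat ⌊141.8632/10⌋ = 14 → O.
Square: lon ⌊3.7090/2⌋ = 1; lat ⌊1.8632/1⌋ = 1.
Subsquare: lon ⌊1.7090/0.0833333⌋ = 20 → u; lat ⌊0.8632/0.0416667⌋ = 20 → u.

EO11uu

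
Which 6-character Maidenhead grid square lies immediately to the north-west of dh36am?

DH26xn

Longitude subsquare a = 0; −1 → -1, wraps to 23 = x, carry into square.
Longitude square 3; −1 → 2.
Latitude subsquare m = 12; +1 → 13 = n.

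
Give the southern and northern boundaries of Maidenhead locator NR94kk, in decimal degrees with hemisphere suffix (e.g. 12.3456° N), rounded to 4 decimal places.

84.4167° N, 84.4583° N

Field N=13, R=17: +13·20° lon, +17·10° lat → SW at lon 80°, lat 80°.
Square 9, 4: +9·2° lon, +4·1° lat → SW at lon 98°, lat 84°.
Subsquare k=10, k=10: +10·0.0833333° lon, +10·0.0416667° lat → SW at lon 98.8333°, lat 84.4167°.
Cell spans 0.0833333° lon × 0.0416667° lat.
south 84.4167° N, north 84.4583° N.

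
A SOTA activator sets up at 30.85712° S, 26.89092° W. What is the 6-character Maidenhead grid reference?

HF69nd

Add 180° to longitude and 90° to latitude: 153.1091, 59.1429.
Field (20°×10°, letters A–R): 153.1091/20 → 7 → H, 59.1429/10 → 5 → F; chars HF.
Square (2°×1°, digits 0–9): 13.1091/2 → 6, 9.1429/1 → 9; chars 69.
Subsquare (5′×2.5′, letters a–x): 1.1091/0.0833333 → 13 → n, 0.1429/0.0416667 → 3 → d; chars nd.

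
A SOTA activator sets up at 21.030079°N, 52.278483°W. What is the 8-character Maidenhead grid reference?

Offset from 180°W / 90°S: lon 127.72152°, lat 111.03008°.
Field: lon ⌊127.72152/20⌋ = 6 → G; lat ⌊111.03008/10⌋ = 11 → L.
Square: lon ⌊7.72152/2⌋ = 3; lat ⌊1.03008/1⌋ = 1.
Subsquare: lon ⌊1.72152/0.0833333⌋ = 20 → u; lat ⌊0.03008/0.0416667⌋ = 0 → a.
Extended square: lon ⌊0.05485/0.00833333⌋ = 6; lat ⌊0.03008/0.00416667⌋ = 7.

GL31ua67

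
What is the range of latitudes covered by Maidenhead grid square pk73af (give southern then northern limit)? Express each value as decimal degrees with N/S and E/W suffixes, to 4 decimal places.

13.2083° N, 13.2500° N

Field P=15, K=10: +15·20° lon, +10·10° lat → SW at lon 120°, lat 10°.
Square 7, 3: +7·2° lon, +3·1° lat → SW at lon 134°, lat 13°.
Subsquare a=0, f=5: +0·0.0833333° lon, +5·0.0416667° lat → SW at lon 134°, lat 13.2083°.
Cell spans 0.0833333° lon × 0.0416667° lat.
south 13.2083° N, north 13.2500° N.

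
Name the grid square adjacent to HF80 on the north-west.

Longitude square 8; −1 → 7.
Latitude square 0; +1 → 1.

HF71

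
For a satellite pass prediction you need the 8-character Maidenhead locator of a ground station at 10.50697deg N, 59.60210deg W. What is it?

Shift to the Maidenhead origin (180°W, 90°S): lon 120.39790, lat 100.50697.
Field: lon ⌊120.39790/20⌋ = 6 → G; lat ⌊100.50697/10⌋ = 10 → K.
Square: lon ⌊0.39790/2⌋ = 0; lat ⌊0.50697/1⌋ = 0.
Subsquare: lon ⌊0.39790/0.0833333⌋ = 4 → e; lat ⌊0.50697/0.0416667⌋ = 12 → m.
Extended square: lon ⌊0.06457/0.00833333⌋ = 7; lat ⌊0.00697/0.00416667⌋ = 1.

GK00em71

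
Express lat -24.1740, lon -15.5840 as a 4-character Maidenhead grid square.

IG25

Add 180° to longitude and 90° to latitude: 164.42, 65.83.
Field: 164.42/20 → 8 → I, 65.83/10 → 6 → G; chars IG.
Square: 4.42/2 → 2, 5.83/1 → 5; chars 25.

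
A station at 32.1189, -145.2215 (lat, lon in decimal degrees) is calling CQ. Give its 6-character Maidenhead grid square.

Offset from 180°W / 90°S: lon 34.7785°, lat 122.1189°.
Field (20°×10°, letters A–R): lon ⌊34.7785/20⌋ = 1 → B; lat ⌊122.1189/10⌋ = 12 → M.
Square (2°×1°, digits 0–9): lon ⌊14.7785/2⌋ = 7; lat ⌊2.1189/1⌋ = 2.
Subsquare (5′×2.5′, letters a–x): lon ⌊0.7785/0.0833333⌋ = 9 → j; lat ⌊0.1189/0.0416667⌋ = 2 → c.

BM72jc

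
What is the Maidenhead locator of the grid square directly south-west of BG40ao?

BG30xn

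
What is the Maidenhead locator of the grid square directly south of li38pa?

LI37px

Latitude subsquare a = 0; −1 → -1, wraps to 23 = x, carry into square.
Latitude square 8; −1 → 7.
The longitude characters are unchanged.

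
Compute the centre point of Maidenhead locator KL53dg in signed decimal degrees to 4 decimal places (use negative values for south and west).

23.2708, 30.2917

Field K=10, L=11: +10·20° lon, +11·10° lat → SW at lon 20°, lat 20°.
Square 5, 3: +5·2° lon, +3·1° lat → SW at lon 30°, lat 23°.
Subsquare d=3, g=6: +3·0.0833333° lon, +6·0.0416667° lat → SW at lon 30.25°, lat 23.25°.
Cell spans 0.0833333° lon × 0.0416667° lat. Centre is SW corner plus half of each.
latitude 23.2708, longitude 30.2917.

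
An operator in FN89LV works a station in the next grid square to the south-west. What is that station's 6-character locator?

Longitude subsquare l = 11; −1 → 10 = k.
Latitude subsquare v = 21; −1 → 20 = u.

FN89ku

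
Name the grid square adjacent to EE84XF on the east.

Longitude subsquare x = 23; +1 → 24, wraps to 0 = a, carry into square.
Longitude square 8; +1 → 9.
The latitude characters are unchanged.

EE94af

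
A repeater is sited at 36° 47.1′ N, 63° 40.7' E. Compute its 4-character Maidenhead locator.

Add 180° to longitude and 90° to latitude: 243.68, 126.78.
Field (20°×10°, letters A–R): 243.68/20 → 12 → M, 126.78/10 → 12 → M; chars MM.
Square (2°×1°, digits 0–9): 3.68/2 → 1, 6.78/1 → 6; chars 16.

MM16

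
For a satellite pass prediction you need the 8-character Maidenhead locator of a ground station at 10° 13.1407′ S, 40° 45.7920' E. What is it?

Add 180° to longitude and 90° to latitude: 220.76320, 79.78099.
Field: 220.76320/20 → 11 → L, 79.78099/10 → 7 → H; chars LH.
Square: 0.76320/2 → 0, 9.78099/1 → 9; chars 09.
Subsquare: 0.76320/0.0833333 → 9 → j, 0.78099/0.0416667 → 18 → s; chars js.
Extended square: 0.01320/0.00833333 → 1, 0.03099/0.00416667 → 7; chars 17.

LH09js17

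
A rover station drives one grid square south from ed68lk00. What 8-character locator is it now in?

ED68lj09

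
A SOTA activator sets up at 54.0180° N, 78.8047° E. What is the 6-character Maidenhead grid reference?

Add 180° to longitude and 90° to latitude: 258.8047, 144.0180.
Field (20°×10°, letters A–R): 258.8047/20 → 12 → M, 144.0180/10 → 14 → O; chars MO.
Square (2°×1°, digits 0–9): 18.8047/2 → 9, 4.0180/1 → 4; chars 94.
Subsquare (5′×2.5′, letters a–x): 0.8047/0.0833333 → 9 → j, 0.0180/0.0416667 → 0 → a; chars ja.

MO94ja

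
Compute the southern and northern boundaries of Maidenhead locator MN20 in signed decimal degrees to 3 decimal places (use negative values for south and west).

Field M=12, N=13: +12·20° lon, +13·10° lat → SW at lon 60°, lat 40°.
Square 2, 0: +2·2° lon, +0·1° lat → SW at lon 64°, lat 40°.
Cell spans 2° lon × 1° lat.
south 40.000, north 41.000.

40.000, 41.000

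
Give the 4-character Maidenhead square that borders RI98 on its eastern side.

AI08

Longitude square 9; +1 → 10, wraps to 0, carry into field.
Longitude field R = 17; +1 → 18, wraps to 0 = A, wrapping around the antimeridian.
The latitude characters are unchanged.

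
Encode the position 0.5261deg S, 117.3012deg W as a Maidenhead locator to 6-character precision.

Shift to the Maidenhead origin (180°W, 90°S): lon 62.6988, lat 89.4739.
Field: 62.6988/20 → 3 → D, 89.4739/10 → 8 → I; chars DI.
Square: 2.6988/2 → 1, 9.4739/1 → 9; chars 19.
Subsquare: 0.6988/0.0833333 → 8 → i, 0.4739/0.0416667 → 11 → l; chars il.

DI19il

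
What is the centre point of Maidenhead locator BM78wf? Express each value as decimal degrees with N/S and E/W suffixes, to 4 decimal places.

38.2292° N, 144.1250° W

Field B=1, M=12: +1·20° lon, +12·10° lat → SW at lon -160°, lat 30°.
Square 7, 8: +7·2° lon, +8·1° lat → SW at lon -146°, lat 38°.
Subsquare w=22, f=5: +22·0.0833333° lon, +5·0.0416667° lat → SW at lon -144.167°, lat 38.2083°.
Cell spans 0.0833333° lon × 0.0416667° lat. Centre is SW corner plus half of each.
latitude 38.2292° N, longitude 144.1250° W.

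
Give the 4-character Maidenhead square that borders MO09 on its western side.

LO99

Longitude square 0; −1 → -1, wraps to 9, carry into field.
Longitude field M = 12; −1 → 11 = L.
The latitude characters are unchanged.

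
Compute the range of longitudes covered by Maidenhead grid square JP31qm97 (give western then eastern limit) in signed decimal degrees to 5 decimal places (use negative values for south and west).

7.40833, 7.41667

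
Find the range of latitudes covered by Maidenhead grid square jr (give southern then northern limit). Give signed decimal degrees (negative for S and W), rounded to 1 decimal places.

80.0, 90.0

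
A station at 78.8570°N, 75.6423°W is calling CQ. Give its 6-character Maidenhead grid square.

FQ28eu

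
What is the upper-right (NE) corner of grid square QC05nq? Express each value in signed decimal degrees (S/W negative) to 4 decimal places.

-64.2917, 141.1667

Field Q=16, C=2: +16·20° lon, +2·10° lat → SW at lon 140°, lat -70°.
Square 0, 5: +0·2° lon, +5·1° lat → SW at lon 140°, lat -65°.
Subsquare n=13, q=16: +13·0.0833333° lon, +16·0.0416667° lat → SW at lon 141.083°, lat -64.3333°.
Cell spans 0.0833333° lon × 0.0416667° lat. NE corner is SW corner plus one full cell.
latitude -64.2917, longitude 141.1667.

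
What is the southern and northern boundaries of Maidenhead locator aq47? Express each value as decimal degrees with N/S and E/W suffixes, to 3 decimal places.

Field A=0, Q=16: +0·20° lon, +16·10° lat → SW at lon -180°, lat 70°.
Square 4, 7: +4·2° lon, +7·1° lat → SW at lon -172°, lat 77°.
Cell spans 2° lon × 1° lat.
south 77.000° N, north 78.000° N.

77.000° N, 78.000° N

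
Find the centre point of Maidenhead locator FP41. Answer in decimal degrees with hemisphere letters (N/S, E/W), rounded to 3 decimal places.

Field F=5, P=15: +5·20° lon, +15·10° lat → SW at lon -80°, lat 60°.
Square 4, 1: +4·2° lon, +1·1° lat → SW at lon -72°, lat 61°.
Cell spans 2° lon × 1° lat. Centre is SW corner plus half of each.
latitude 61.500° N, longitude 71.000° W.

61.500° N, 71.000° W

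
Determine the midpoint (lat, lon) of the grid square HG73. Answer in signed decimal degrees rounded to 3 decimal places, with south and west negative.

-26.500, -25.000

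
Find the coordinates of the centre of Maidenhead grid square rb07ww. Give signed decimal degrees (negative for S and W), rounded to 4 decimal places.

-72.0625, 161.8750

Field R=17, B=1: +17·20° lon, +1·10° lat → SW at lon 160°, lat -80°.
Square 0, 7: +0·2° lon, +7·1° lat → SW at lon 160°, lat -73°.
Subsquare w=22, w=22: +22·0.0833333° lon, +22·0.0416667° lat → SW at lon 161.833°, lat -72.0833°.
Cell spans 0.0833333° lon × 0.0416667° lat. Centre is SW corner plus half of each.
latitude -72.0625, longitude 161.8750.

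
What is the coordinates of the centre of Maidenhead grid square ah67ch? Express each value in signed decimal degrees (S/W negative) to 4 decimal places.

Field A=0, H=7: +0·20° lon, +7·10° lat → SW at lon -180°, lat -20°.
Square 6, 7: +6·2° lon, +7·1° lat → SW at lon -168°, lat -13°.
Subsquare c=2, h=7: +2·0.0833333° lon, +7·0.0416667° lat → SW at lon -167.833°, lat -12.7083°.
Cell spans 0.0833333° lon × 0.0416667° lat. Centre is SW corner plus half of each.
latitude -12.6875, longitude -167.7917.

-12.6875, -167.7917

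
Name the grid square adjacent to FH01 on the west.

EH91

Longitude square 0; −1 → -1, wraps to 9, carry into field.
Longitude field F = 5; −1 → 4 = E.
The latitude characters are unchanged.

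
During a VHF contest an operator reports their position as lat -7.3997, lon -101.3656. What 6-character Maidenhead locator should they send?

DI92ho

Shift to the Maidenhead origin (180°W, 90°S): lon 78.6344, lat 82.6003.
Field: 78.6344/20 → 3 → D, 82.6003/10 → 8 → I; chars DI.
Square: 18.6344/2 → 9, 2.6003/1 → 2; chars 92.
Subsquare: 0.6344/0.0833333 → 7 → h, 0.6003/0.0416667 → 14 → o; chars ho.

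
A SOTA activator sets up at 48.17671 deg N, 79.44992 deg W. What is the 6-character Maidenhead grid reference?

FN08ge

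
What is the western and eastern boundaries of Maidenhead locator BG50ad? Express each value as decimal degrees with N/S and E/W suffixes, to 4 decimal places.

Field B=1, G=6: +1·20° lon, +6·10° lat → SW at lon -160°, lat -30°.
Square 5, 0: +5·2° lon, +0·1° lat → SW at lon -150°, lat -30°.
Subsquare a=0, d=3: +0·0.0833333° lon, +3·0.0416667° lat → SW at lon -150°, lat -29.875°.
Cell spans 0.0833333° lon × 0.0416667° lat.
west 150.0000° W, east 149.9167° W.

150.0000° W, 149.9167° W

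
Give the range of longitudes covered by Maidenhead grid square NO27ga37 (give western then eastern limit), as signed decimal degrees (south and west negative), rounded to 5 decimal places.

Field N=13, O=14: +13·20° lon, +14·10° lat → SW at lon 80°, lat 50°.
Square 2, 7: +2·2° lon, +7·1° lat → SW at lon 84°, lat 57°.
Subsquare g=6, a=0: +6·0.0833333° lon, +0·0.0416667° lat → SW at lon 84.5°, lat 57°.
Extended square 3, 7: +3·0.00833333° lon, +7·0.00416667° lat → SW at lon 84.525°, lat 57.0292°.
Cell spans 0.00833333° lon × 0.00416667° lat.
west 84.52500, east 84.53333.

84.52500, 84.53333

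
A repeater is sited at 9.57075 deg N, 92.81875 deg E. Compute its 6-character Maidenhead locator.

NJ69jn

Offset from 180°W / 90°S: lon 272.8188°, lat 99.5708°.
Field: lon ⌊272.8188/20⌋ = 13 → N; lat ⌊99.5708/10⌋ = 9 → J.
Square: lon ⌊12.8188/2⌋ = 6; lat ⌊9.5708/1⌋ = 9.
Subsquare: lon ⌊0.8188/0.0833333⌋ = 9 → j; lat ⌊0.5708/0.0416667⌋ = 13 → n.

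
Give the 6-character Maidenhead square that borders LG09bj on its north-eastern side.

LG09ck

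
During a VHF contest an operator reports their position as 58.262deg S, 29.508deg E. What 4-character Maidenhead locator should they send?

KD41

Shift to the Maidenhead origin (180°W, 90°S): lon 209.51, lat 31.74.
Field: 209.51/20 → 10 → K, 31.74/10 → 3 → D; chars KD.
Square: 9.51/2 → 4, 1.74/1 → 1; chars 41.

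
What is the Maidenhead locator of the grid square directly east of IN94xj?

JN04aj

Longitude subsquare x = 23; +1 → 24, wraps to 0 = a, carry into square.
Longitude square 9; +1 → 10, wraps to 0, carry into field.
Longitude field I = 8; +1 → 9 = J.
The latitude characters are unchanged.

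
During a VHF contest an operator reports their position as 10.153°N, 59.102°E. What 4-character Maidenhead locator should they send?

LK90

Shift to the Maidenhead origin (180°W, 90°S): lon 239.10, lat 100.15.
Field: 239.10/20 → 11 → L, 100.15/10 → 10 → K; chars LK.
Square: 19.10/2 → 9, 0.15/1 → 0; chars 90.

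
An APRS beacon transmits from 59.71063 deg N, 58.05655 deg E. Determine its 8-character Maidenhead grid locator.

LO99ar60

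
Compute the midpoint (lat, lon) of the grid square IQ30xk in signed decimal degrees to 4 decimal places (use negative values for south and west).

Field I=8, Q=16: +8·20° lon, +16·10° lat → SW at lon -20°, lat 70°.
Square 3, 0: +3·2° lon, +0·1° lat → SW at lon -14°, lat 70°.
Subsquare x=23, k=10: +23·0.0833333° lon, +10·0.0416667° lat → SW at lon -12.0833°, lat 70.4167°.
Cell spans 0.0833333° lon × 0.0416667° lat. Centre is SW corner plus half of each.
latitude 70.4375, longitude -12.0417.

70.4375, -12.0417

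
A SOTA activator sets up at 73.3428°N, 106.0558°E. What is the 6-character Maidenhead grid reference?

OQ33ai

Offset from 180°W / 90°S: lon 286.0558°, lat 163.3428°.
Field: lon ⌊286.0558/20⌋ = 14 → O; lat ⌊163.3428/10⌋ = 16 → Q.
Square: lon ⌊6.0558/2⌋ = 3; lat ⌊3.3428/1⌋ = 3.
Subsquare: lon ⌊0.0558/0.0833333⌋ = 0 → a; lat ⌊0.3428/0.0416667⌋ = 8 → i.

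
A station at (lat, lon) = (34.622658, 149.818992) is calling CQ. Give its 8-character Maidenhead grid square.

QM44vo89

Add 180° to longitude and 90° to latitude: 329.81899, 124.62266.
Field (20°×10°, letters A–R): lon ⌊329.81899/20⌋ = 16 → Q; lat ⌊124.62266/10⌋ = 12 → M.
Square (2°×1°, digits 0–9): lon ⌊9.81899/2⌋ = 4; lat ⌊4.62266/1⌋ = 4.
Subsquare (5′×2.5′, letters a–x): lon ⌊1.81899/0.0833333⌋ = 21 → v; lat ⌊0.62266/0.0416667⌋ = 14 → o.
Extended square (30″×15″, digits 0–9): lon ⌊0.06899/0.00833333⌋ = 8; lat ⌊0.03932/0.00416667⌋ = 9.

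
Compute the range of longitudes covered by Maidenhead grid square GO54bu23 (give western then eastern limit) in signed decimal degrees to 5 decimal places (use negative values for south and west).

Field G=6, O=14: +6·20° lon, +14·10° lat → SW at lon -60°, lat 50°.
Square 5, 4: +5·2° lon, +4·1° lat → SW at lon -50°, lat 54°.
Subsquare b=1, u=20: +1·0.0833333° lon, +20·0.0416667° lat → SW at lon -49.9167°, lat 54.8333°.
Extended square 2, 3: +2·0.00833333° lon, +3·0.00416667° lat → SW at lon -49.9°, lat 54.8458°.
Cell spans 0.00833333° lon × 0.00416667° lat.
west -49.90000, east -49.89167.

-49.90000, -49.89167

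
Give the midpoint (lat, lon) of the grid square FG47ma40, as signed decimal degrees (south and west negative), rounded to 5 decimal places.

-22.99792, -70.96250

Field F=5, G=6: +5·20° lon, +6·10° lat → SW at lon -80°, lat -30°.
Square 4, 7: +4·2° lon, +7·1° lat → SW at lon -72°, lat -23°.
Subsquare m=12, a=0: +12·0.0833333° lon, +0·0.0416667° lat → SW at lon -71°, lat -23°.
Extended square 4, 0: +4·0.00833333° lon, +0·0.00416667° lat → SW at lon -70.9667°, lat -23°.
Cell spans 0.00833333° lon × 0.00416667° lat. Centre is SW corner plus half of each.
latitude -22.99792, longitude -70.96250.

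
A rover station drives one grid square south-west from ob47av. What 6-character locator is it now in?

Longitude subsquare a = 0; −1 → -1, wraps to 23 = x, carry into square.
Longitude square 4; −1 → 3.
Latitude subsquare v = 21; −1 → 20 = u.

OB37xu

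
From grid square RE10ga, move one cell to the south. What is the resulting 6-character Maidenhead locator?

RD19gx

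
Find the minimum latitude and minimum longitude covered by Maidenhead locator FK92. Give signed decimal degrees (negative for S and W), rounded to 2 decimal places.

Field F=5, K=10: +5·20° lon, +10·10° lat → SW at lon -80°, lat 10°.
Square 9, 2: +9·2° lon, +2·1° lat → SW at lon -62°, lat 12°.
latitude 12.00, longitude -62.00.

12.00, -62.00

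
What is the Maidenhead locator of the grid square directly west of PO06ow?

PO06nw

Longitude subsquare o = 14; −1 → 13 = n.
The latitude characters are unchanged.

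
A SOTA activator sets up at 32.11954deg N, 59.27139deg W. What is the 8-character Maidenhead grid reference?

Offset from 180°W / 90°S: lon 120.72861°, lat 122.11954°.
Field: 120.72861/20 → 6 → G, 122.11954/10 → 12 → M; chars GM.
Square: 0.72861/2 → 0, 2.11954/1 → 2; chars 02.
Subsquare: 0.72861/0.0833333 → 8 → i, 0.11954/0.0416667 → 2 → c; chars ic.
Extended square: 0.06194/0.00833333 → 7, 0.03621/0.00416667 → 8; chars 78.

GM02ic78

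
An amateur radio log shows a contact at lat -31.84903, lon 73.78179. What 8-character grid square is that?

MF68vd36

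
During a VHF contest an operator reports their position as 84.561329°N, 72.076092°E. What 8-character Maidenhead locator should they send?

Shift to the Maidenhead origin (180°W, 90°S): lon 252.07609, lat 174.56133.
Field: 252.07609/20 → 12 → M, 174.56133/10 → 17 → R; chars MR.
Square: 12.07609/2 → 6, 4.56133/1 → 4; chars 64.
Subsquare: 0.07609/0.0833333 → 0 → a, 0.56133/0.0416667 → 13 → n; chars an.
Extended square: 0.07609/0.00833333 → 9, 0.01966/0.00416667 → 4; chars 94.

MR64an94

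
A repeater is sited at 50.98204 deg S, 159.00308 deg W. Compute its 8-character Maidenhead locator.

BD09la94

Shift to the Maidenhead origin (180°W, 90°S): lon 20.99692, lat 39.01796.
Field: lon ⌊20.99692/20⌋ = 1 → B; lat ⌊39.01796/10⌋ = 3 → D.
Square: lon ⌊0.99692/2⌋ = 0; lat ⌊9.01796/1⌋ = 9.
Subsquare: lon ⌊0.99692/0.0833333⌋ = 11 → l; lat ⌊0.01796/0.0416667⌋ = 0 → a.
Extended square: lon ⌊0.08025/0.00833333⌋ = 9; lat ⌊0.01796/0.00416667⌋ = 4.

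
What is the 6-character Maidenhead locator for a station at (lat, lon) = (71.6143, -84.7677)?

EQ71oo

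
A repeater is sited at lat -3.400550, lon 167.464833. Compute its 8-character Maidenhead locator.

RI36ro53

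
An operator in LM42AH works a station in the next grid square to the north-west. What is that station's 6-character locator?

LM32xi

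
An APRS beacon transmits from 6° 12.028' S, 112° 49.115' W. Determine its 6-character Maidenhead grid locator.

DI33ot

Shift to the Maidenhead origin (180°W, 90°S): lon 67.1814, lat 83.7995.
Field: 67.1814/20 → 3 → D, 83.7995/10 → 8 → I; chars DI.
Square: 7.1814/2 → 3, 3.7995/1 → 3; chars 33.
Subsquare: 1.1814/0.0833333 → 14 → o, 0.7995/0.0416667 → 19 → t; chars ot.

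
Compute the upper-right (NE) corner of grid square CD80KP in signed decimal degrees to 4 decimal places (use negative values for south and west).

-59.3333, -123.0833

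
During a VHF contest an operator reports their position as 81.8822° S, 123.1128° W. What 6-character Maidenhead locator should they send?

CA88kc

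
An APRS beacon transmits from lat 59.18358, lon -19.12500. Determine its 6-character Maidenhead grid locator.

IO09ke

Add 180° to longitude and 90° to latitude: 160.8750, 149.1836.
Field: lon ⌊160.8750/20⌋ = 8 → I; lat ⌊149.1836/10⌋ = 14 → O.
Square: lon ⌊0.8750/2⌋ = 0; lat ⌊9.1836/1⌋ = 9.
Subsquare: lon ⌊0.8750/0.0833333⌋ = 10 → k; lat ⌊0.1836/0.0416667⌋ = 4 → e.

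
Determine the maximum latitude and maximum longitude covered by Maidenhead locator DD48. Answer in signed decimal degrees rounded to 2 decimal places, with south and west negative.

-51.00, -110.00

Field D=3, D=3: +3·20° lon, +3·10° lat → SW at lon -120°, lat -60°.
Square 4, 8: +4·2° lon, +8·1° lat → SW at lon -112°, lat -52°.
Cell spans 2° lon × 1° lat. NE corner is SW corner plus one full cell.
latitude -51.00, longitude -110.00.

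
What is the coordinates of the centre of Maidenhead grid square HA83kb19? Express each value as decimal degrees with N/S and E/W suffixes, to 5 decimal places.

86.91875° S, 23.15417° W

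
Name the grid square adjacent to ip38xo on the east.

IP48ao

Longitude subsquare x = 23; +1 → 24, wraps to 0 = a, carry into square.
Longitude square 3; +1 → 4.
The latitude characters are unchanged.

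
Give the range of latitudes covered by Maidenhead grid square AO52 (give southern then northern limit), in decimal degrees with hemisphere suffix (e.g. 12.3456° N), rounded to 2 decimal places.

Field A=0, O=14: +0·20° lon, +14·10° lat → SW at lon -180°, lat 50°.
Square 5, 2: +5·2° lon, +2·1° lat → SW at lon -170°, lat 52°.
Cell spans 2° lon × 1° lat.
south 52.00° N, north 53.00° N.

52.00° N, 53.00° N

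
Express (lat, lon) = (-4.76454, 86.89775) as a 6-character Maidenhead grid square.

Shift to the Maidenhead origin (180°W, 90°S): lon 266.8977, lat 85.2355.
Field: lon ⌊266.8977/20⌋ = 13 → N; lat ⌊85.2355/10⌋ = 8 → I.
Square: lon ⌊6.8977/2⌋ = 3; lat ⌊5.2355/1⌋ = 5.
Subsquare: lon ⌊0.8977/0.0833333⌋ = 10 → k; lat ⌊0.2355/0.0416667⌋ = 5 → f.

NI35kf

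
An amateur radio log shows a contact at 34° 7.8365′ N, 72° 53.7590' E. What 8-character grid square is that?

Offset from 180°W / 90°S: lon 252.89598°, lat 124.13061°.
Field: 252.89598/20 → 12 → M, 124.13061/10 → 12 → M; chars MM.
Square: 12.89598/2 → 6, 4.13061/1 → 4; chars 64.
Subsquare: 0.89598/0.0833333 → 10 → k, 0.13061/0.0416667 → 3 → d; chars kd.
Extended square: 0.06265/0.00833333 → 7, 0.00561/0.00416667 → 1; chars 71.

MM64kd71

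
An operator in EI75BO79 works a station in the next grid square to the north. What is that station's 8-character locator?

EI75bp70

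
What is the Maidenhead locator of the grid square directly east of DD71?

Longitude square 7; +1 → 8.
The latitude characters are unchanged.

DD81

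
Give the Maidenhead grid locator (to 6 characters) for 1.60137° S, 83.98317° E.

Offset from 180°W / 90°S: lon 263.9832°, lat 88.3986°.
Field: lon ⌊263.9832/20⌋ = 13 → N; lat ⌊88.3986/10⌋ = 8 → I.
Square: lon ⌊3.9832/2⌋ = 1; lat ⌊8.3986/1⌋ = 8.
Subsquare: lon ⌊1.9832/0.0833333⌋ = 23 → x; lat ⌊0.3986/0.0416667⌋ = 9 → j.

NI18xj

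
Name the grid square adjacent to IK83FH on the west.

IK83eh

Longitude subsquare f = 5; −1 → 4 = e.
The latitude characters are unchanged.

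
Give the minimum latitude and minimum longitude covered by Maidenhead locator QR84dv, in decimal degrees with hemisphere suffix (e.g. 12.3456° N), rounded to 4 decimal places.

84.8750° N, 156.2500° E

Field Q=16, R=17: +16·20° lon, +17·10° lat → SW at lon 140°, lat 80°.
Square 8, 4: +8·2° lon, +4·1° lat → SW at lon 156°, lat 84°.
Subsquare d=3, v=21: +3·0.0833333° lon, +21·0.0416667° lat → SW at lon 156.25°, lat 84.875°.
latitude 84.8750° N, longitude 156.2500° E.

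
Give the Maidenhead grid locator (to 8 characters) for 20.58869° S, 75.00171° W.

FG29lj98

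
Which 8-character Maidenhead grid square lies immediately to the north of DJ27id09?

DJ27ie00

Latitude extended square 9; +1 → 10, wraps to 0, carry into subsquare.
Latitude subsquare d = 3; +1 → 4 = e.
The longitude characters are unchanged.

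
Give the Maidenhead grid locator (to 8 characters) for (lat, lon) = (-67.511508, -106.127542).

DC62wl47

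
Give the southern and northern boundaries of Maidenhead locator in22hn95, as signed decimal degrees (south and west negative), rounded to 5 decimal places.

42.56250, 42.56667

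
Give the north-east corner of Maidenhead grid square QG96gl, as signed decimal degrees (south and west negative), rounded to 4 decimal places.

-23.5000, 158.5833

Field Q=16, G=6: +16·20° lon, +6·10° lat → SW at lon 140°, lat -30°.
Square 9, 6: +9·2° lon, +6·1° lat → SW at lon 158°, lat -24°.
Subsquare g=6, l=11: +6·0.0833333° lon, +11·0.0416667° lat → SW at lon 158.5°, lat -23.5417°.
Cell spans 0.0833333° lon × 0.0416667° lat. NE corner is SW corner plus one full cell.
latitude -23.5000, longitude 158.5833.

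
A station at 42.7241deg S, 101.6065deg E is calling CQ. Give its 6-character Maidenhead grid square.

OE07tg

Offset from 180°W / 90°S: lon 281.6065°, lat 47.2759°.
Field: 281.6065/20 → 14 → O, 47.2759/10 → 4 → E; chars OE.
Square: 1.6065/2 → 0, 7.2759/1 → 7; chars 07.
Subsquare: 1.6065/0.0833333 → 19 → t, 0.2759/0.0416667 → 6 → g; chars tg.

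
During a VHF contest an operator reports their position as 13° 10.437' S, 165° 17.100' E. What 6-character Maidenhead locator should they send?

RH26pt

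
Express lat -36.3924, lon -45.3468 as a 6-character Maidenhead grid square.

Offset from 180°W / 90°S: lon 134.6532°, lat 53.6076°.
Field: lon ⌊134.6532/20⌋ = 6 → G; lat ⌊53.6076/10⌋ = 5 → F.
Square: lon ⌊14.6532/2⌋ = 7; lat ⌊3.6076/1⌋ = 3.
Subsquare: lon ⌊0.6532/0.0833333⌋ = 7 → h; lat ⌊0.6076/0.0416667⌋ = 14 → o.

GF73ho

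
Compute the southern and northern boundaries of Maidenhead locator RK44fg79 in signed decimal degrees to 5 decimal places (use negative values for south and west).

14.28750, 14.29167

Field R=17, K=10: +17·20° lon, +10·10° lat → SW at lon 160°, lat 10°.
Square 4, 4: +4·2° lon, +4·1° lat → SW at lon 168°, lat 14°.
Subsquare f=5, g=6: +5·0.0833333° lon, +6·0.0416667° lat → SW at lon 168.417°, lat 14.25°.
Extended square 7, 9: +7·0.00833333° lon, +9·0.00416667° lat → SW at lon 168.475°, lat 14.2875°.
Cell spans 0.00833333° lon × 0.00416667° lat.
south 14.28750, north 14.29167.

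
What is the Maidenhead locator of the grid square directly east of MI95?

NI05

Longitude square 9; +1 → 10, wraps to 0, carry into field.
Longitude field M = 12; +1 → 13 = N.
The latitude characters are unchanged.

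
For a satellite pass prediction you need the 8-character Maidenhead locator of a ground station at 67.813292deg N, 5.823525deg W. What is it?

Shift to the Maidenhead origin (180°W, 90°S): lon 174.17648, lat 157.81329.
Field (20°×10°, letters A–R): lon ⌊174.17648/20⌋ = 8 → I; lat ⌊157.81329/10⌋ = 15 → P.
Square (2°×1°, digits 0–9): lon ⌊14.17648/2⌋ = 7; lat ⌊7.81329/1⌋ = 7.
Subsquare (5′×2.5′, letters a–x): lon ⌊0.17648/0.0833333⌋ = 2 → c; lat ⌊0.81329/0.0416667⌋ = 19 → t.
Extended square (30″×15″, digits 0–9): lon ⌊0.00981/0.00833333⌋ = 1; lat ⌊0.02163/0.00416667⌋ = 5.

IP77ct15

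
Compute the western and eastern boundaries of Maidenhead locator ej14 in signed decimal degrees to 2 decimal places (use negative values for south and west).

Field E=4, J=9: +4·20° lon, +9·10° lat → SW at lon -100°, lat 0°.
Square 1, 4: +1·2° lon, +4·1° lat → SW at lon -98°, lat 4°.
Cell spans 2° lon × 1° lat.
west -98.00, east -96.00.

-98.00, -96.00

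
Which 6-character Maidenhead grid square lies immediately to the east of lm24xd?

LM34ad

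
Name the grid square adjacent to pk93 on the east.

Longitude square 9; +1 → 10, wraps to 0, carry into field.
Longitude field P = 15; +1 → 16 = Q.
The latitude characters are unchanged.

QK03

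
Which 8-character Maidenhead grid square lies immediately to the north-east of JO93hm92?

Longitude extended square 9; +1 → 10, wraps to 0, carry into subsquare.
Longitude subsquare h = 7; +1 → 8 = i.
Latitude extended square 2; +1 → 3.

JO93im03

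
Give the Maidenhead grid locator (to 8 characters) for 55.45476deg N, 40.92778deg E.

Offset from 180°W / 90°S: lon 220.92778°, lat 145.45476°.
Field: 220.92778/20 → 11 → L, 145.45476/10 → 14 → O; chars LO.
Square: 0.92778/2 → 0, 5.45476/1 → 5; chars 05.
Subsquare: 0.92778/0.0833333 → 11 → l, 0.45476/0.0416667 → 10 → k; chars lk.
Extended square: 0.01111/0.00833333 → 1, 0.03809/0.00416667 → 9; chars 19.

LO05lk19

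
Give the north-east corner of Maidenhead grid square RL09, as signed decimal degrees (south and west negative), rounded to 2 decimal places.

30.00, 162.00

Field R=17, L=11: +17·20° lon, +11·10° lat → SW at lon 160°, lat 20°.
Square 0, 9: +0·2° lon, +9·1° lat → SW at lon 160°, lat 29°.
Cell spans 2° lon × 1° lat. NE corner is SW corner plus one full cell.
latitude 30.00, longitude 162.00.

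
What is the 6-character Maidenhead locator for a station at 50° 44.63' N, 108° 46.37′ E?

OO40jr

Add 180° to longitude and 90° to latitude: 288.7728, 140.7438.
Field: lon ⌊288.7728/20⌋ = 14 → O; lat ⌊140.7438/10⌋ = 14 → O.
Square: lon ⌊8.7728/2⌋ = 4; lat ⌊0.7438/1⌋ = 0.
Subsquare: lon ⌊0.7728/0.0833333⌋ = 9 → j; lat ⌊0.7438/0.0416667⌋ = 17 → r.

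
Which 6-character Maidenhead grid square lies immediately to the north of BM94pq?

Latitude subsquare q = 16; +1 → 17 = r.
The longitude characters are unchanged.

BM94pr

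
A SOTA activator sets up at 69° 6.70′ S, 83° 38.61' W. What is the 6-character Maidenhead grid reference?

EC80ev

Offset from 180°W / 90°S: lon 96.3565°, lat 20.8883°.
Field: 96.3565/20 → 4 → E, 20.8883/10 → 2 → C; chars EC.
Square: 16.3565/2 → 8, 0.8883/1 → 0; chars 80.
Subsquare: 0.3565/0.0833333 → 4 → e, 0.8883/0.0416667 → 21 → v; chars ev.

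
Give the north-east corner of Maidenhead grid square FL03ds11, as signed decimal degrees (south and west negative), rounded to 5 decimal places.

Field F=5, L=11: +5·20° lon, +11·10° lat → SW at lon -80°, lat 20°.
Square 0, 3: +0·2° lon, +3·1° lat → SW at lon -80°, lat 23°.
Subsquare d=3, s=18: +3·0.0833333° lon, +18·0.0416667° lat → SW at lon -79.75°, lat 23.75°.
Extended square 1, 1: +1·0.00833333° lon, +1·0.00416667° lat → SW at lon -79.7417°, lat 23.7542°.
Cell spans 0.00833333° lon × 0.00416667° lat. NE corner is SW corner plus one full cell.
latitude 23.75833, longitude -79.73333.

23.75833, -79.73333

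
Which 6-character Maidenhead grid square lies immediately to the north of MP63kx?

Latitude subsquare x = 23; +1 → 24, wraps to 0 = a, carry into square.
Latitude square 3; +1 → 4.
The longitude characters are unchanged.

MP64ka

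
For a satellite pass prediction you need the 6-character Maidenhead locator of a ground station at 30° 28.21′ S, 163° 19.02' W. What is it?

AF89im

Offset from 180°W / 90°S: lon 16.6830°, lat 59.5298°.
Field: 16.6830/20 → 0 → A, 59.5298/10 → 5 → F; chars AF.
Square: 16.6830/2 → 8, 9.5298/1 → 9; chars 89.
Subsquare: 0.6830/0.0833333 → 8 → i, 0.5298/0.0416667 → 12 → m; chars im.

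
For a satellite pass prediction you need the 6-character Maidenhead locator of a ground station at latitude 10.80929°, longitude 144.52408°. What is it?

QK20gt

Shift to the Maidenhead origin (180°W, 90°S): lon 324.5241, lat 100.8093.
Field: lon ⌊324.5241/20⌋ = 16 → Q; lat ⌊100.8093/10⌋ = 10 → K.
Square: lon ⌊4.5241/2⌋ = 2; lat ⌊0.8093/1⌋ = 0.
Subsquare: lon ⌊0.5241/0.0833333⌋ = 6 → g; lat ⌊0.8093/0.0416667⌋ = 19 → t.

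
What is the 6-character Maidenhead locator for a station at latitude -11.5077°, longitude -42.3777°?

Offset from 180°W / 90°S: lon 137.6223°, lat 78.4923°.
Field: lon ⌊137.6223/20⌋ = 6 → G; lat ⌊78.4923/10⌋ = 7 → H.
Square: lon ⌊17.6223/2⌋ = 8; lat ⌊8.4923/1⌋ = 8.
Subsquare: lon ⌊1.6223/0.0833333⌋ = 19 → t; lat ⌊0.4923/0.0416667⌋ = 11 → l.

GH88tl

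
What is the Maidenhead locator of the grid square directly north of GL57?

Latitude square 7; +1 → 8.
The longitude characters are unchanged.

GL58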